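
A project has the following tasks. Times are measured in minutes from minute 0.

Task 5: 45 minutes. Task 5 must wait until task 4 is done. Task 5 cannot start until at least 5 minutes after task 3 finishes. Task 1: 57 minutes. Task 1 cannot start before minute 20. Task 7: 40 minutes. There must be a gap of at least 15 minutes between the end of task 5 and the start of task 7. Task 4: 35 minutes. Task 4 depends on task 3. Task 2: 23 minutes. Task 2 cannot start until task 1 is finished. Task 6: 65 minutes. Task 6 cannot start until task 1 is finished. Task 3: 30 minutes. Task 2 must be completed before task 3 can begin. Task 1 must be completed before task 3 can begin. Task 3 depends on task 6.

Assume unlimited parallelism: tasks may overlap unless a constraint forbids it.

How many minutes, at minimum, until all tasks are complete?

307

Task 1 waits on its own release at minute 20, so it starts at minute 20 and finishes at 20 + 57 = minute 77.
Task 6 cannot begin until task 1 (finishes minute 77). It runs from minute 77 to 77 + 65 = minute 142.
Task 2 waits on task 1 (finishes minute 77), so it starts at minute 77 and finishes at 77 + 23 = minute 100.
Task 3 needs all of task 2 (finishes minute 100); task 1 (finishes minute 77); task 6 (finishes minute 142). That puts its earliest start at minute 142; it finishes at 142 + 30 = minute 172.
After task 3 (finishes minute 172), task 4 can start at minute 172 and finishes at minute 207.
Task 5 has to wait for task 4 (finishes minute 207); task 3 (finishes minute 172, plus 5-minute gap → minute 177). The latest of these is minute 207, so task 5 runs minute 207 to 207 + 45 = minute 252.
Task 7 waits on task 5 (finishes minute 252, plus 15-minute gap → minute 267), so it starts at minute 267 and finishes at 267 + 40 = minute 307.
All tasks are finished once the last one completes. Finish times: Task 1 at 77, Task 2 at 100, Task 3 at 172, Task 4 at 207, Task 5 at 252, Task 6 at 142, Task 7 at 307. The latest is minute 307.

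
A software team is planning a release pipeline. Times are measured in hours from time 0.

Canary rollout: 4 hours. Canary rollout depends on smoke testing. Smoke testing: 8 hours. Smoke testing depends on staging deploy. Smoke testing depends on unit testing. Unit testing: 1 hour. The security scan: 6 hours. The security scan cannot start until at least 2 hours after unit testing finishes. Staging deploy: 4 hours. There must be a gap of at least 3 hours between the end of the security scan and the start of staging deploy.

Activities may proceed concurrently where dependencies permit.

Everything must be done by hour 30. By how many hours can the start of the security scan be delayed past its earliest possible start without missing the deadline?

Nothing blocks unit testing, so it runs from hour 0 to hour 1.
After unit testing (finishes hour 1, plus 2-hour gap → hour 3), the security scan can start at hour 3 and finishes at hour 9.

Working backward from the deadline:
Nothing follows canary rollout; the deadline of hour 30 is its only limit. It must start by 30 − 4 = hour 26.
Smoke testing must finish before canary rollout (must start by hour 26). With an 8-hour duration, smoke testing must start by 26 − 8 = hour 18.
Staging deploy feeds into smoke testing (must start by hour 18); so staging deploy must finish by hour 18 and therefore start by hour 14.
The security scan must finish before staging deploy (must start by hour 14, minus 3-hour gap → hour 11). With a 6-hour duration, the security scan must start by 11 − 6 = hour 5.
So the security scan can start as early as hour 3 and as late as hour 5, giving 5 − 3 = 2 hours of slack.

2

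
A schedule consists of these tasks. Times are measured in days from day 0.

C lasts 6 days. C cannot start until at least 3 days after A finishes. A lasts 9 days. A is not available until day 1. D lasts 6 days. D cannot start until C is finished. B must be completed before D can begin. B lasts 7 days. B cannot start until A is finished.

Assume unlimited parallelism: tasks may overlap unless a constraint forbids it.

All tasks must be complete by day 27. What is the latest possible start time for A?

D must finish by day 27; it takes 6 days, so it must start by 27 − 6 = day 21.
Since D (must start by day 21) depends on it, B must finish by day 21. Backing off its 7-day duration gives a latest start of day 14.
C has to be done before D (must start by day 21). That means finishing by day 21, i.e. starting by 21 − 6 = day 15.
A feeds B (must start by day 14); C (must start by day 15, minus 3-day gap → day 12). Taking the minimum, A must finish by day 12 and start by 12 − 9 = day 3.

3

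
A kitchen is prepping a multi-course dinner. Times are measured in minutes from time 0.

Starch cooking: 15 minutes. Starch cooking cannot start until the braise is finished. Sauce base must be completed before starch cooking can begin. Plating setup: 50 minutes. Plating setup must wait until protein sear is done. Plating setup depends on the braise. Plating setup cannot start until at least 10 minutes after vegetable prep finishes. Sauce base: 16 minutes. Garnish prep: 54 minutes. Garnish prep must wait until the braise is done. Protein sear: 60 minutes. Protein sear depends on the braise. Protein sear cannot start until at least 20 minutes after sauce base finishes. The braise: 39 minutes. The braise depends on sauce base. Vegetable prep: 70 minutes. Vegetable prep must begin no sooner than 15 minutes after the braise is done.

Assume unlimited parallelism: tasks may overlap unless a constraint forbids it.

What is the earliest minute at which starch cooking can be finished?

Nothing blocks sauce base, so it runs from minute 0 to minute 16.
After sauce base (finishes minute 16), the braise can start at minute 16 and finishes at minute 55.
For starch cooking: the braise (finishes minute 55); sauce base (finishes minute 16). Taking the maximum gives a start of minute 55, and it finishes at 55 + 15 = minute 70.

70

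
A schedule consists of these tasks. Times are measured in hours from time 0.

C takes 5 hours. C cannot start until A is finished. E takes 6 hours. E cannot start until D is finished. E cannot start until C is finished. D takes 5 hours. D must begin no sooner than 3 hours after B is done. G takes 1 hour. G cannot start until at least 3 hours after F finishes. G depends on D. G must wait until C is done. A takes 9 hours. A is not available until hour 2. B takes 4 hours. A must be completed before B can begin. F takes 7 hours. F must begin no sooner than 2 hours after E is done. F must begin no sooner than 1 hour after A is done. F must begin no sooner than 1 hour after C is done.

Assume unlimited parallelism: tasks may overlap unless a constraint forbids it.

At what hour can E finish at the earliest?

A waits on its own release at hour 2, so it starts at hour 2 and finishes at 2 + 9 = hour 11.
C waits on A (finishes hour 11), so it starts at hour 11 and finishes at 11 + 5 = hour 16.
After A (finishes hour 11), B can start at hour 11 and finishes at hour 15.
After B (finishes hour 15, plus 3-hour gap → hour 18), D can start at hour 18 and finishes at hour 23.
For E: D (finishes hour 23); C (finishes hour 16). Taking the maximum gives a start of hour 23, and it finishes at 23 + 6 = hour 29.

29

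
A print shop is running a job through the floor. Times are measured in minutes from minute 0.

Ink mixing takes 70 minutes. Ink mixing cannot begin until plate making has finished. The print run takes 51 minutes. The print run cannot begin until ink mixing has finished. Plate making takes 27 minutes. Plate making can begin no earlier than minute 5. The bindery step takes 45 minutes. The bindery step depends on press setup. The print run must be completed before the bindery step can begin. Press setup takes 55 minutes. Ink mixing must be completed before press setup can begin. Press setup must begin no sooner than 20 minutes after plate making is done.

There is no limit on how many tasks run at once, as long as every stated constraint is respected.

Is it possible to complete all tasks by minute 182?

Plate making waits on its own release at minute 5, so it starts at minute 5 and finishes at 5 + 27 = minute 32.
After plate making (finishes minute 32), ink mixing can start at minute 32 and finishes at minute 102.
The print run cannot begin until ink mixing (finishes minute 102). It runs from minute 102 to 102 + 51 = minute 153.
For press setup: ink mixing (finishes minute 102); plate making (finishes minute 32, plus 20-minute gap → minute 52). Taking the maximum gives a start of minute 102, and it finishes at 102 + 55 = minute 157.
For the bindery step: press setup (finishes minute 157); the print run (finishes minute 153). Taking the maximum gives a start of minute 157, and it finishes at 157 + 45 = minute 202.
The earliest everything can be done is minute 202, which is after the deadline of 182, so it is not possible.

No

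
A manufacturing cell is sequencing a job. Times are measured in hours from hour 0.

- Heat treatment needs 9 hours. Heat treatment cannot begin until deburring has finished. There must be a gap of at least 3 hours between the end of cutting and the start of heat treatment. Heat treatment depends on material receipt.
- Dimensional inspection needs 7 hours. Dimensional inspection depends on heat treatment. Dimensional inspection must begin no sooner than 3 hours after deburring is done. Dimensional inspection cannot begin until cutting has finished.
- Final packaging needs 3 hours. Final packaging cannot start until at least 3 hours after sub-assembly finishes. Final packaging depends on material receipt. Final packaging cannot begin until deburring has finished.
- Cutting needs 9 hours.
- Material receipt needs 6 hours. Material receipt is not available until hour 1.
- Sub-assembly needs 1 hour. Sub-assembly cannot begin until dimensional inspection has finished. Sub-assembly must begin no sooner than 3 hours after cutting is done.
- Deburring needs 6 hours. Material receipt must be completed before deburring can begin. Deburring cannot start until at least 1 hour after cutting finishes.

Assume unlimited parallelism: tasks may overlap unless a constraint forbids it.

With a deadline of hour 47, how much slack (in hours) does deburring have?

Cutting can start immediately at hour 0; it finishes at hour 9.
After its own release at hour 1, material receipt can start at hour 1 and finishes at hour 7.
Deburring has to wait for material receipt (finishes hour 7); cutting (finishes hour 9, plus 1-hour gap → hour 10). The latest of these is hour 10, so deburring runs hour 10 to 10 + 6 = hour 16.

Working backward from the deadline:
Final packaging must finish by hour 47; it takes 3 hours, so it must start by 47 − 3 = hour 44.
Sub-assembly must finish before final packaging (must start by hour 44, minus 3-hour gap → hour 41). With a 1-hour duration, sub-assembly must start by 41 − 1 = hour 40.
Since sub-assembly (must start by hour 40) depends on it, dimensional inspection must finish by hour 40. Backing off its 7-hour duration gives a latest start of hour 33.
Since dimensional inspection (must start by hour 33) depends on it, heat treatment must finish by hour 33. Backing off its 9-hour duration gives a latest start of hour 24.
Deburring must finish in time for heat treatment (must start by hour 24); dimensional inspection (must start by hour 33, minus 3-hour gap → hour 30); final packaging (must start by hour 44). The tightest is hour 24, so deburring must start by 24 − 6 = hour 18.
So deburring can start as early as hour 10 and as late as hour 18, giving 18 − 10 = 8 hours of slack.

8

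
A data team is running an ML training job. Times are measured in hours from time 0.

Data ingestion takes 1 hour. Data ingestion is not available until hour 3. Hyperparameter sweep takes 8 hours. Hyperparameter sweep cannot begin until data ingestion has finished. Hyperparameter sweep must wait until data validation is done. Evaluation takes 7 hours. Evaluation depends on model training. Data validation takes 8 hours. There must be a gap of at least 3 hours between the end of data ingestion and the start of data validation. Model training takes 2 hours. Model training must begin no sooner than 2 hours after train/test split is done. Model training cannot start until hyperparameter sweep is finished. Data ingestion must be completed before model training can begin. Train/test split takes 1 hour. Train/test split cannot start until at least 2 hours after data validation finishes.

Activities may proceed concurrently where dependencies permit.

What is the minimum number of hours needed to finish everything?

After its own release at hour 3, data ingestion can start at hour 3 and finishes at hour 4.
After data ingestion (finishes hour 4, plus 3-hour gap → hour 7), data validation can start at hour 7 and finishes at hour 15.
For hyperparameter sweep: data ingestion (finishes hour 4); data validation (finishes hour 15). Taking the maximum gives a start of hour 15, and it finishes at 15 + 8 = hour 23.
After data validation (finishes hour 15, plus 2-hour gap → hour 17), train/test split can start at hour 17 and finishes at hour 18.
Model training has to wait for train/test split (finishes hour 18, plus 2-hour gap → hour 20); hyperparameter sweep (finishes hour 23); data ingestion (finishes hour 4). The latest of these is hour 23, so model training runs hour 23 to 23 + 2 = hour 25.
Evaluation waits on model training (finishes hour 25), so it starts at hour 25 and finishes at 25 + 7 = hour 32.
All tasks are finished once the last one completes. Finish times: Data ingestion at 4, Data validation at 15, Train/test split at 18, Hyperparameter sweep at 23, Model training at 25, Evaluation at 32. The latest is hour 32.

32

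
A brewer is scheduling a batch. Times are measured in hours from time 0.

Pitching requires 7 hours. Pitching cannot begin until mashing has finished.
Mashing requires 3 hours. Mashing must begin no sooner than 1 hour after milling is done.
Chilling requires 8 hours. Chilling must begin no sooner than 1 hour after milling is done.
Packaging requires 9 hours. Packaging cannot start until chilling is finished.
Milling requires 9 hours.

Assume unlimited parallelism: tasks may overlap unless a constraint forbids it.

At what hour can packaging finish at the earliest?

27

Milling can start immediately at hour 0; it finishes at hour 9.
Chilling cannot begin until milling (finishes hour 9, plus 1-hour gap → hour 10). It runs from hour 10 to 10 + 8 = hour 18.
Packaging cannot begin until chilling (finishes hour 18). It runs from hour 18 to 18 + 9 = hour 27.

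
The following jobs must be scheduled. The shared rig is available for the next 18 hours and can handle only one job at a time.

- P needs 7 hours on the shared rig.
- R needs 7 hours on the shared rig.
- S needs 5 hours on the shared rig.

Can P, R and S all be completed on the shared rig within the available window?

No

Running back to back, the jobs need 7 + 7 + 5 = 19 hours on the shared rig.
Since 19 > 18, they cannot all fit.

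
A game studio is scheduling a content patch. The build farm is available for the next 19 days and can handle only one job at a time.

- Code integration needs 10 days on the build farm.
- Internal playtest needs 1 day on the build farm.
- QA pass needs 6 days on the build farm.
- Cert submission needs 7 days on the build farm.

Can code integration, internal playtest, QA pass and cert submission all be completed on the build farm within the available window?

Running back to back, the jobs need 10 + 1 + 6 + 7 = 24 days on the build farm.
Since 24 > 19, they cannot all fit.

No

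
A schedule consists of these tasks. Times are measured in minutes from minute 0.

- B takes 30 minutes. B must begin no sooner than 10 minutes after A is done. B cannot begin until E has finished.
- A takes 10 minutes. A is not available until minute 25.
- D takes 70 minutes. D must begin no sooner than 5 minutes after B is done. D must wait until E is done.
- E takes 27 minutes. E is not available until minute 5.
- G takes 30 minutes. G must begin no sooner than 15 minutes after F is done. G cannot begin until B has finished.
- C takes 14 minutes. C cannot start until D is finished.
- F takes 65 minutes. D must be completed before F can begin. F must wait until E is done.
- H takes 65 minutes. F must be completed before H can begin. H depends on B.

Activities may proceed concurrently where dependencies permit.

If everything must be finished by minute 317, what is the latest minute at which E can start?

C must finish by minute 317; it takes 14 minutes, so it must start by 317 − 14 = minute 303.
To finish by minute 317, G (duration 30) must start no later than minute 287.
H has no dependents, so it just needs to finish by minute 317. Starting by 317 − 65 = minute 252 achieves that.
F feeds G (must start by minute 287, minus 15-minute gap → minute 272); H (must start by minute 252). Taking the minimum, F must finish by minute 252 and start by 252 − 65 = minute 187.
D must finish in time for C (must start by minute 303); F (must start by minute 187). The tightest is minute 187, so D must start by 187 − 70 = minute 117.
B feeds D (must start by minute 117, minus 5-minute gap → minute 112); G (must start by minute 287); H (must start by minute 252). Taking the minimum, B must finish by minute 112 and start by 112 − 30 = minute 82.
E feeds B (must start by minute 82); D (must start by minute 117); F (must start by minute 187). Taking the minimum, E must finish by minute 82 and start by 82 − 27 = minute 55.

55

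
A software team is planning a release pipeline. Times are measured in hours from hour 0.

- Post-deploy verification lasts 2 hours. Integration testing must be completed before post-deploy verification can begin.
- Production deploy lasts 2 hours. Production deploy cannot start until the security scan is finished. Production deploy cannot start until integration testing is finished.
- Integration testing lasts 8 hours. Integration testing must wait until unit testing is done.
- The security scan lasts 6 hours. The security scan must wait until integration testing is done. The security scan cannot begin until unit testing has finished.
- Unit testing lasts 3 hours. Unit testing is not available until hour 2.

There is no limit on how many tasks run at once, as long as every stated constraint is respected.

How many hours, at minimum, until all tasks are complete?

21

Unit testing cannot begin until its own release at hour 2. It runs from hour 2 to 2 + 3 = hour 5.
After unit testing (finishes hour 5), integration testing can start at hour 5 and finishes at hour 13.
Post-deploy verification cannot begin until integration testing (finishes hour 13). It runs from hour 13 to 13 + 2 = hour 15.
For the security scan: integration testing (finishes hour 13); unit testing (finishes hour 5). Taking the maximum gives a start of hour 13, and it finishes at 13 + 6 = hour 19.
Production deploy has to wait for the security scan (finishes hour 19); integration testing (finishes hour 13). The latest of these is hour 19, so production deploy runs hour 19 to 19 + 2 = hour 21.
All tasks are finished once the last one completes. Finish times: Unit testing at 5, Integration testing at 13, The security scan at 19, Production deploy at 21, Post-deploy verification at 15. The latest is hour 21.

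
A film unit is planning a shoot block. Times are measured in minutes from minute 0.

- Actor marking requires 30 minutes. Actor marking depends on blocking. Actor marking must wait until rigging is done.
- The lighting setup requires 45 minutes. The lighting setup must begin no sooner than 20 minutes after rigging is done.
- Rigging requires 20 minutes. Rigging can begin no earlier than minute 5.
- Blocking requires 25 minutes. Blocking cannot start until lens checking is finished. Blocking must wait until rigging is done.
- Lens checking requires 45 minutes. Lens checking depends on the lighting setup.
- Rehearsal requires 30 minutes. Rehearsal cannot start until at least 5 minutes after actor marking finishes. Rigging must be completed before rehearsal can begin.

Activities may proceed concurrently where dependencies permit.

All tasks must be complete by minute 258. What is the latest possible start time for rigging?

38

Rehearsal has no dependents, so it just needs to finish by minute 258. Starting by 258 − 30 = minute 228 achieves that.
Actor marking feeds into rehearsal (must start by minute 228, minus 5-minute gap → minute 223); so actor marking must finish by minute 223 and therefore start by minute 193.
Blocking must finish before actor marking (must start by minute 193). With a 25-minute duration, blocking must start by 193 − 25 = minute 168.
Lens checking feeds into blocking (must start by minute 168); so lens checking must finish by minute 168 and therefore start by minute 123.
Since lens checking (must start by minute 123) depends on it, the lighting setup must finish by minute 123. Backing off its 45-minute duration gives a latest start of minute 78.
Rigging feeds the lighting setup (must start by minute 78, minus 20-minute gap → minute 58); blocking (must start by minute 168); actor marking (must start by minute 193); rehearsal (must start by minute 228). Taking the minimum, rigging must finish by minute 58 and start by 58 − 20 = minute 38.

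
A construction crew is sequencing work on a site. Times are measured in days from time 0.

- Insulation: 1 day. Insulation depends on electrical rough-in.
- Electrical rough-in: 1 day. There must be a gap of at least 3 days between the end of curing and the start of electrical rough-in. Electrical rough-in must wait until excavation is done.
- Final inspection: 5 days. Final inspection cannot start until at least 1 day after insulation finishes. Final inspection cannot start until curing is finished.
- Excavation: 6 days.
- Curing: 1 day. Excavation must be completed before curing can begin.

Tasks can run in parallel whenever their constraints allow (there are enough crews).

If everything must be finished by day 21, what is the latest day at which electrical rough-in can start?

13

Final inspection has no dependents, so it just needs to finish by day 21. Starting by 21 − 5 = day 16 achieves that.
Insulation feeds into final inspection (must start by day 16, minus 1-day gap → day 15); so insulation must finish by day 15 and therefore start by day 14.
Electrical rough-in has to be done before insulation (must start by day 14). That means finishing by day 14, i.e. starting by 14 − 1 = day 13.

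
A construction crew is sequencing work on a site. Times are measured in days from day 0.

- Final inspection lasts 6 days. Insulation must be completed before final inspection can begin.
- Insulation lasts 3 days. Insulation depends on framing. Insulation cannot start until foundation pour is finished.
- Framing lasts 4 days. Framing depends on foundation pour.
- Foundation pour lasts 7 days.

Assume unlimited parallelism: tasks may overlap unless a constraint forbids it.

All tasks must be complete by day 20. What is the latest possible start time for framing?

7

Nothing follows final inspection; the deadline of day 20 is its only limit. It must start by 20 − 6 = day 14.
Insulation must finish before final inspection (must start by day 14). With a 3-day duration, insulation must start by 14 − 3 = day 11.
Framing has to be done before insulation (must start by day 11). That means finishing by day 11, i.e. starting by 11 − 4 = day 7.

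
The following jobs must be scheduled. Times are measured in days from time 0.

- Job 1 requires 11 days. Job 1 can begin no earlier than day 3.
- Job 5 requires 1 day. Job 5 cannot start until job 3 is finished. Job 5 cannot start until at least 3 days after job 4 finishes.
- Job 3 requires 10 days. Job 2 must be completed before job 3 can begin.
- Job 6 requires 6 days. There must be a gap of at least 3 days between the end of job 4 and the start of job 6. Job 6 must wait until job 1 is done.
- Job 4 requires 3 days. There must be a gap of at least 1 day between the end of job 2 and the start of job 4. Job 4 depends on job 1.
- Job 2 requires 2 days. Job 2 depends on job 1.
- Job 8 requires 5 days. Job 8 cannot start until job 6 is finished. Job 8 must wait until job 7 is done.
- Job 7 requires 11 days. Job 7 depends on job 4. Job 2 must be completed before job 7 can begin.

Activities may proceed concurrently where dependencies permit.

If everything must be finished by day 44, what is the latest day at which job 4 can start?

Nothing follows job 5; the deadline of day 44 is its only limit. It must start by 44 − 1 = day 43.
To finish by day 44, job 8 (duration 5) must start no later than day 39.
Job 6 has to be done before job 8 (must start by day 39). That means finishing by day 39, i.e. starting by 39 − 6 = day 33.
Job 7 feeds into job 8 (must start by day 39); so job 7 must finish by day 39 and therefore start by day 28.
Job 4 has several dependents: job 5 (must start by day 43, minus 3-day gap → day 40); job 6 (must start by day 33, minus 3-day gap → day 30); job 7 (must start by day 28). The earliest of those limits is day 28, so job 4 must start by 28 − 3 = day 25.

25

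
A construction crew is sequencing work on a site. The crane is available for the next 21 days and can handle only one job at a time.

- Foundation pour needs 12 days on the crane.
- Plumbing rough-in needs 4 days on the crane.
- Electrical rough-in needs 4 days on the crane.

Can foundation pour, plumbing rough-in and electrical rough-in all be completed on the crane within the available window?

Running back to back, the jobs need 12 + 4 + 4 = 20 days on the crane.
Since 20 ≤ 21, they fit within the window.

Yes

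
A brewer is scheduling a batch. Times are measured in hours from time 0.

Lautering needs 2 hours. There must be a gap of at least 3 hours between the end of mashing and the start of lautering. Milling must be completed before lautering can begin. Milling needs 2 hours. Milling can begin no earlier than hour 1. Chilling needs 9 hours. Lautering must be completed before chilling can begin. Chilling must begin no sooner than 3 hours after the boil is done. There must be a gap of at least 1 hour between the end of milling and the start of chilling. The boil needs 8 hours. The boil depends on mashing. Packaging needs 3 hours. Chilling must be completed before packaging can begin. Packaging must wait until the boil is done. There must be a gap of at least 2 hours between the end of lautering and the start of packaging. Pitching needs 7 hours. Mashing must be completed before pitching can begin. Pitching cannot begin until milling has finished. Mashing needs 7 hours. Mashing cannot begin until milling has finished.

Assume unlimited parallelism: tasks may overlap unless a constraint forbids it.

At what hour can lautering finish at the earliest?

15

After its own release at hour 1, milling can start at hour 1 and finishes at hour 3.
Mashing waits on milling (finishes hour 3), so it starts at hour 3 and finishes at 3 + 7 = hour 10.
For lautering: mashing (finishes hour 10, plus 3-hour gap → hour 13); milling (finishes hour 3). Taking the maximum gives a start of hour 13, and it finishes at 13 + 2 = hour 15.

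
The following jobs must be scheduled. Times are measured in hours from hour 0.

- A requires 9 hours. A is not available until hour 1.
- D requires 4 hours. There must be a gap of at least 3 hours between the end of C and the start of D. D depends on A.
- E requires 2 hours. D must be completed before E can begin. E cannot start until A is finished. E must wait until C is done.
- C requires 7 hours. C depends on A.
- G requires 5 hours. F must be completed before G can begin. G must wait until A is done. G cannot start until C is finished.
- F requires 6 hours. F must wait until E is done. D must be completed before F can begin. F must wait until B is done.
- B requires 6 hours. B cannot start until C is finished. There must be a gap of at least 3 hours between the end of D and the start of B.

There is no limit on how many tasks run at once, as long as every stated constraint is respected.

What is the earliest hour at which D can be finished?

After its own release at hour 1, A can start at hour 1 and finishes at hour 10.
C cannot begin until A (finishes hour 10). It runs from hour 10 to 10 + 7 = hour 17.
D needs all of C (finishes hour 17, plus 3-hour gap → hour 20); A (finishes hour 10). That puts its earliest start at hour 20; it finishes at 20 + 4 = hour 24.

24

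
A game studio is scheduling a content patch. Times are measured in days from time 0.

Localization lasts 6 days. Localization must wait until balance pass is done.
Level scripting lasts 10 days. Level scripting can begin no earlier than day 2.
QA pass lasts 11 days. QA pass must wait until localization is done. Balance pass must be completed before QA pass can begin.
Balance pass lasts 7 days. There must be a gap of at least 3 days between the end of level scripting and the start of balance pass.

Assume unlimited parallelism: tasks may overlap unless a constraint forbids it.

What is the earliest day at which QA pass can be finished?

39

Level scripting waits on its own release at day 2, so it starts at day 2 and finishes at 2 + 10 = day 12.
Balance pass cannot begin until level scripting (finishes day 12, plus 3-day gap → day 15). It runs from day 15 to 15 + 7 = day 22.
After balance pass (finishes day 22), localization can start at day 22 and finishes at day 28.
For QA pass: localization (finishes day 28); balance pass (finishes day 22). Taking the maximum gives a start of day 28, and it finishes at 28 + 11 = day 39.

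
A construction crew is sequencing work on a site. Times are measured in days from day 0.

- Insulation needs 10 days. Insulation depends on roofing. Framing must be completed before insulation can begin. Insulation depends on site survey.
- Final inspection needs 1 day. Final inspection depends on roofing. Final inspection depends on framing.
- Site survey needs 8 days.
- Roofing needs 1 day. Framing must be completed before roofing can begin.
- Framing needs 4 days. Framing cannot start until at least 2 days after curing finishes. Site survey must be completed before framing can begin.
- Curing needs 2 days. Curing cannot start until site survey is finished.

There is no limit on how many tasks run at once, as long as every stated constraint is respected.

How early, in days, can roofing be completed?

17

Site survey can start immediately at day 0; it finishes at day 8.
After site survey (finishes day 8), curing can start at day 8 and finishes at day 10.
Framing has to wait for curing (finishes day 10, plus 2-day gap → day 12); site survey (finishes day 8). The latest of these is day 12, so framing runs day 12 to 12 + 4 = day 16.
Roofing waits on framing (finishes day 16), so it starts at day 16 and finishes at 16 + 1 = day 17.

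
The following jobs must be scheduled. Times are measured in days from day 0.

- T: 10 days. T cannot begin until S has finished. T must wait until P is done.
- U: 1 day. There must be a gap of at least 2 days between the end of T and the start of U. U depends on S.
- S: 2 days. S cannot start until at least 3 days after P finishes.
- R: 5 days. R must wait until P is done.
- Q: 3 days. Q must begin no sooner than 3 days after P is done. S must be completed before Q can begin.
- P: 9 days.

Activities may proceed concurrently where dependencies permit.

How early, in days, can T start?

P can start immediately at day 0; it finishes at day 9.
S cannot begin until P (finishes day 9, plus 3-day gap → day 12). It runs from day 12 to 12 + 2 = day 14.
T waits on S (finishes day 14); P (finishes day 9). The latest of these is day 14, which is the earliest T can start.

14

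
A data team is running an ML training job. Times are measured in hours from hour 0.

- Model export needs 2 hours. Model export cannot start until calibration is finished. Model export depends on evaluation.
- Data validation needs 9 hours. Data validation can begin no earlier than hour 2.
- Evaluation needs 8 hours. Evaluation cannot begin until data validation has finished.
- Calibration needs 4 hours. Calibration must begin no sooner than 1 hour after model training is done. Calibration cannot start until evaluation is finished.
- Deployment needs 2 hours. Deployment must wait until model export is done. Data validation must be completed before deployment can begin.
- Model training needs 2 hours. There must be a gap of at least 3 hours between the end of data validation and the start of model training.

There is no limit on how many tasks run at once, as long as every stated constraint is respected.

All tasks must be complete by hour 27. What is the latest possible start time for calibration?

Nothing follows deployment; the deadline of hour 27 is its only limit. It must start by 27 − 2 = hour 25.
Since deployment (must start by hour 25) depends on it, model export must finish by hour 25. Backing off its 2-hour duration gives a latest start of hour 23.
Since model export (must start by hour 23) depends on it, calibration must finish by hour 23. Backing off its 4-hour duration gives a latest start of hour 19.

19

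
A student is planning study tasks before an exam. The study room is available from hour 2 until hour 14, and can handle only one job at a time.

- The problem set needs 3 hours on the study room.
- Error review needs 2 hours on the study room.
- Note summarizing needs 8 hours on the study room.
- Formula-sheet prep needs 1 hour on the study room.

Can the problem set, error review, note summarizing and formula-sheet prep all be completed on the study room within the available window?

The study room window is 14 − 2 = 12 hours.
Running back to back, the jobs need 3 + 2 + 8 + 1 = 14 hours on the study room.
Since 14 > 12, they cannot all fit.

No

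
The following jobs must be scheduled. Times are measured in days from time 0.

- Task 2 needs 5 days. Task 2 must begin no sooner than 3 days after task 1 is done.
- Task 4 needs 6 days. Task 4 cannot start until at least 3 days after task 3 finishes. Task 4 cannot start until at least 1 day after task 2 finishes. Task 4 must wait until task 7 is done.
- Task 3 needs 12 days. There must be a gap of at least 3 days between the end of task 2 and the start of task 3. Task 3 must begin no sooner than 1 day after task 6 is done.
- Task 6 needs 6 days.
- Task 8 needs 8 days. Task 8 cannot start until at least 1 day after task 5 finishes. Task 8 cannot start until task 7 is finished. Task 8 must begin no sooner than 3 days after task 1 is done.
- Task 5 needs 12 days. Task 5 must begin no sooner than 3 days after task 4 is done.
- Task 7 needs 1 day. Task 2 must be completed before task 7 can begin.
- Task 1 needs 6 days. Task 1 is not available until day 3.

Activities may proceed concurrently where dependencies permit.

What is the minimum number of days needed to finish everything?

Nothing blocks task 6, so it runs from day 0 to day 6.
Task 1 waits on its own release at day 3, so it starts at day 3 and finishes at 3 + 6 = day 9.
After task 1 (finishes day 9, plus 3-day gap → day 12), task 2 can start at day 12 and finishes at day 17.
Task 7 cannot begin until task 2 (finishes day 17). It runs from day 17 to 17 + 1 = day 18.
Task 3 has to wait for task 2 (finishes day 17, plus 3-day gap → day 20); task 6 (finishes day 6, plus 1-day gap → day 7). The latest of these is day 20, so task 3 runs day 20 to 20 + 12 = day 32.
Task 4 has to wait for task 3 (finishes day 32, plus 3-day gap → day 35); task 2 (finishes day 17, plus 1-day gap → day 18); task 7 (finishes day 18). The latest of these is day 35, so task 4 runs day 35 to 35 + 6 = day 41.
After task 4 (finishes day 41, plus 3-day gap → day 44), task 5 can start at day 44 and finishes at day 56.
Task 8 has to wait for task 5 (finishes day 56, plus 1-day gap → day 57); task 7 (finishes day 18); task 1 (finishes day 9, plus 3-day gap → day 12). The latest of these is day 57, so task 8 runs day 57 to 57 + 8 = day 65.
All tasks are finished once the last one completes. Finish times: Task 1 at 9, Task 2 at 17, Task 3 at 32, Task 4 at 41, Task 5 at 56, Task 6 at 6, Task 7 at 18, Task 8 at 65. The latest is day 65.

65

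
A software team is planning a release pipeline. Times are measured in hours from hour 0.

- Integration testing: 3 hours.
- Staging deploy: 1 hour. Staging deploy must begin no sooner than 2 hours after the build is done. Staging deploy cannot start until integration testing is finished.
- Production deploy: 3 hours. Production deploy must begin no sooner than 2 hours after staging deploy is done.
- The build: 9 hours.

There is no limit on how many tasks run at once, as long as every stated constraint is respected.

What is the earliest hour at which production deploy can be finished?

Integration testing can start immediately at hour 0; it finishes at hour 3.
Nothing blocks the build, so it runs from hour 0 to hour 9.
Staging deploy cannot start until the build (finishes hour 9, plus 2-hour gap → hour 11); integration testing (finishes hour 3). The controlling bound is hour 11, so staging deploy finishes at 11 + 1 = hour 12.
After staging deploy (finishes hour 12, plus 2-hour gap → hour 14), production deploy can start at hour 14 and finishes at hour 17.

17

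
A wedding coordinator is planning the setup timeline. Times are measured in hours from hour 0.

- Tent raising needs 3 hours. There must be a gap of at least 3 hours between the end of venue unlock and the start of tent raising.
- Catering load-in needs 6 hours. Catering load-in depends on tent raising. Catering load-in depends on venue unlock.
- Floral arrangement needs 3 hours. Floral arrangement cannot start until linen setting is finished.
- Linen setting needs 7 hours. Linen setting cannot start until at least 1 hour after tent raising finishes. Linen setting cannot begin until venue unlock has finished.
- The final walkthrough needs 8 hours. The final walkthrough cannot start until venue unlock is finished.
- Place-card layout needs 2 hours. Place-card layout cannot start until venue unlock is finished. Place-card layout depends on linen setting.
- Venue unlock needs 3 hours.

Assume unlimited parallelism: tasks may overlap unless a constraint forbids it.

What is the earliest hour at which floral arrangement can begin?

17

Nothing blocks venue unlock, so it runs from hour 0 to hour 3.
After venue unlock (finishes hour 3, plus 3-hour gap → hour 6), tent raising can start at hour 6 and finishes at hour 9.
For linen setting: tent raising (finishes hour 9, plus 1-hour gap → hour 10); venue unlock (finishes hour 3). Taking the maximum gives a start of hour 10, and it finishes at 10 + 7 = hour 17.
Floral arrangement waits on linen setting (finishes hour 17), so the earliest it can start is hour 17.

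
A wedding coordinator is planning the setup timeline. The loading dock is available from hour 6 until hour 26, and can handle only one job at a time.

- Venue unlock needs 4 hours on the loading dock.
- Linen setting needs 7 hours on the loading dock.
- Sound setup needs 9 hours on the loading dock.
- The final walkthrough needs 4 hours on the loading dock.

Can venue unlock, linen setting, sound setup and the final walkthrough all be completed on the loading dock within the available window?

No

The loading dock window is 26 − 6 = 20 hours.
Running back to back, the jobs need 4 + 7 + 9 + 4 = 24 hours on the loading dock.
Since 24 > 20, they cannot all fit.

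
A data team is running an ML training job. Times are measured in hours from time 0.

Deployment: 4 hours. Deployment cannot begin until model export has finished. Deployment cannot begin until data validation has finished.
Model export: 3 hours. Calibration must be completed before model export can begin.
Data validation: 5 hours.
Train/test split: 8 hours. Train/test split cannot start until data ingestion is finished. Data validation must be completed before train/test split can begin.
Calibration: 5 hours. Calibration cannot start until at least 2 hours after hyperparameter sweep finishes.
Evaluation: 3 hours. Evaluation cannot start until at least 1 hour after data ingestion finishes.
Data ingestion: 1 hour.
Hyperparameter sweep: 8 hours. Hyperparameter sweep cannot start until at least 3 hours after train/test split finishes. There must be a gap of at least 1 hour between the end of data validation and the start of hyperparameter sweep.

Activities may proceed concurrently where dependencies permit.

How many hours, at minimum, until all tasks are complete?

Data validation has no prerequisites, so it starts at hour 0 and finishes at hour 5.
Data ingestion can start immediately at hour 0; it finishes at hour 1.
After data ingestion (finishes hour 1, plus 1-hour gap → hour 2), evaluation can start at hour 2 and finishes at hour 5.
Train/test split has to wait for data ingestion (finishes hour 1); data validation (finishes hour 5). The latest of these is hour 5, so train/test split runs hour 5 to 5 + 8 = hour 13.
Hyperparameter sweep has to wait for train/test split (finishes hour 13, plus 3-hour gap → hour 16); data validation (finishes hour 5, plus 1-hour gap → hour 6). The latest of these is hour 16, so hyperparameter sweep runs hour 16 to 16 + 8 = hour 24.
Calibration waits on hyperparameter sweep (finishes hour 24, plus 2-hour gap → hour 26), so it starts at hour 26 and finishes at 26 + 5 = hour 31.
After calibration (finishes hour 31), model export can start at hour 31 and finishes at hour 34.
Deployment has to wait for model export (finishes hour 34); data validation (finishes hour 5). The latest of these is hour 34, so deployment runs hour 34 to 34 + 4 = hour 38.
All tasks are finished once the last one completes. Finish times: Data ingestion at 1, Data validation at 5, Train/test split at 13, Hyperparameter sweep at 24, Evaluation at 5, Calibration at 31, Model export at 34, Deployment at 38. The latest is hour 38.

38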